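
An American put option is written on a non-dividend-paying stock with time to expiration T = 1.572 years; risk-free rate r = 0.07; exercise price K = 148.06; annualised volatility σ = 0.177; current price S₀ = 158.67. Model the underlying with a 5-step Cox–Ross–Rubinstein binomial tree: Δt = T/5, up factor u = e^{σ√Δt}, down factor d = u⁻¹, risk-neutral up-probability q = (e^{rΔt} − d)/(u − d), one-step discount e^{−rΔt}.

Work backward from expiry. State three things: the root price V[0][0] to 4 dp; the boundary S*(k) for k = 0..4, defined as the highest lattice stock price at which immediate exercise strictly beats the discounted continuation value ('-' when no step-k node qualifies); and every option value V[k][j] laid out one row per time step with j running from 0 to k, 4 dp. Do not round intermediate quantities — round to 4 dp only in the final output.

price = 4.7640
boundary = - - 130.1040 117.8117 130.1040
tree:
4.7640
9.4059 1.6803
17.9560 3.7500 0.2886
30.2483 8.2684 0.7147 0.0000
41.3792 17.9560 1.7695 0.0000 0.0000
51.4584 30.2483 4.3812 0.0000 0.0000 0.0000

params: Δt=0.31440 u=1.10434 d=0.90552 q=0.58713 e^(-rΔt)=0.97823
t_5 payoffs: 51.4584 30.2483 4.3812 0.0000 0.0000 0.0000
t_4: node(4,0) S=106.6808 payoff=41.3792 vs cont=38.1563 → 41.3792 [stop]  node(4,1) S=130.1040 payoff=17.9560 vs cont=14.7331 → 17.9560 [stop]  node(4,2) S=158.6700 payoff=0.0000 vs cont=1.7695 → 1.7695 [wait]  node(4,3) S=193.5081 payoff=0.0000 vs cont=0.0000 → 0.0000 [wait]  node(4,4) S=235.9953 payoff=0.0000 vs cont=0.0000 → 0.0000 [wait]  ⇒ S*(4)=130.1040
t_3: node(3,0) S=117.8117 payoff=30.2483 vs cont=27.0254 → 30.2483 [stop]  node(3,1) S=143.6788 payoff=4.3812 vs cont=8.2684 → 8.2684 [wait]  node(3,2) S=175.2254 payoff=0.0000 vs cont=0.7147 → 0.7147 [wait]  node(3,3) S=213.6984 payoff=0.0000 vs cont=0.0000 → 0.0000 [wait]  ⇒ S*(3)=117.8117
t_2: node(2,0) S=130.1040 payoff=17.9560 vs cont=16.9658 → 17.9560 [stop]  node(2,1) S=158.6700 payoff=0.0000 vs cont=3.7500 → 3.7500 [wait]  node(2,2) S=193.5081 payoff=0.0000 vs cont=0.2886 → 0.2886 [wait]  ⇒ S*(2)=130.1040
t_1: node(1,0) S=143.6788 payoff=4.3812 vs cont=9.4059 → 9.4059 [wait]  node(1,1) S=175.2254 payoff=0.0000 vs cont=1.6803 → 1.6803 [wait]  ⇒ S*(1)=-
t_0: node(0,0) S=158.6700 payoff=0.0000 vs cont=4.7640 → 4.7640 [wait]  ⇒ S*(0)=-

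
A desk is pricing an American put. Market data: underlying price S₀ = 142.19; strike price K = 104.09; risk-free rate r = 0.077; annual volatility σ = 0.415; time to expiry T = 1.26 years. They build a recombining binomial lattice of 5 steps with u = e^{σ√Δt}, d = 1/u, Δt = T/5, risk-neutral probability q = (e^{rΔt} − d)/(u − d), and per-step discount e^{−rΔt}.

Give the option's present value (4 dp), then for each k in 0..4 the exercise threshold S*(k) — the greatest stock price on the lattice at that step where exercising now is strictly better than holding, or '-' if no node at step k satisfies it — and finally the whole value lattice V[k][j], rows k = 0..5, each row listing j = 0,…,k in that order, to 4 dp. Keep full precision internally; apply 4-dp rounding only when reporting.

price = 5.8594
boundary = - - - 76.1100 61.7968
tree:
5.8594
10.1734 1.6866
17.1978 3.4039 0.0000
27.9800 6.8696 0.0000 0.0000
42.2932 13.8641 0.0000 0.0000 0.0000
53.9147 27.9800 0.0000 0.0000 0.0000 0.0000

Δt=0.25200, u=1.23162, d=0.81194, q=0.49479, disc=e^(-rΔt)=0.98078
k=5 terminal: V=max(K-S,0) → 53.9147 27.9800 0.0000 0.0000 0.0000 0.0000
k=4: j=0 S=61.7968 intr=42.2932 cont=40.2930 V=42.2932[EX]; j=1 S=93.7384 intr=10.3516 cont=13.8641 V=13.8641[hold]; j=2 S=142.1900 intr=0.0000 cont=0.0000 V=0.0000[hold]; j=3 S=215.6854 intr=0.0000 cont=0.0000 V=0.0000[hold]; j=4 S=327.1692 intr=0.0000 cont=0.0000 V=0.0000[hold]  S*(4)=61.7968
k=3: j=0 S=76.1100 intr=27.9800 cont=27.6843 V=27.9800[EX]; j=1 S=115.4498 intr=0.0000 cont=6.8696 V=6.8696[hold]; j=2 S=175.1237 intr=0.0000 cont=0.0000 V=0.0000[hold]; j=3 S=265.6419 intr=0.0000 cont=0.0000 V=0.0000[hold]  S*(3)=76.1100
k=2: j=0 S=93.7384 intr=10.3516 cont=17.1978 V=17.1978[hold]; j=1 S=142.1900 intr=0.0000 cont=3.4039 V=3.4039[hold]; j=2 S=215.6854 intr=0.0000 cont=0.0000 V=0.0000[hold]  S*(2)=-
k=1: j=0 S=115.4498 intr=0.0000 cont=10.1734 V=10.1734[hold]; j=1 S=175.1237 intr=0.0000 cont=1.6866 V=1.6866[hold]  S*(1)=-
k=0: j=0 S=142.1900 intr=0.0000 cont=5.8594 V=5.8594[hold]  S*(0)=-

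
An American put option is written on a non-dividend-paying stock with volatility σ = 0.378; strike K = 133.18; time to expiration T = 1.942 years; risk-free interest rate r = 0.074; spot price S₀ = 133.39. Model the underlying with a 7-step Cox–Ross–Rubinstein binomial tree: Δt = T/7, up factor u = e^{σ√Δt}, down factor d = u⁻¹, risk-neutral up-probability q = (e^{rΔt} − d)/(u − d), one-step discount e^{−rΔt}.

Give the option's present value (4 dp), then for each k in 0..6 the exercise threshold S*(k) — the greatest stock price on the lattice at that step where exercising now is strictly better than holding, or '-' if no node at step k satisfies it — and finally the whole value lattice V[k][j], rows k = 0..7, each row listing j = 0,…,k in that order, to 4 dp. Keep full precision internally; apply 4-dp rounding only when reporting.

Δt=0.27743  u=1.22030  d=0.81947  q=0.50214  discount=0.97968
step 7 (expiry): payoffs max(K−S,0) = 100.0781 83.8868 59.7757 23.8710 0.0000 0.0000 0.0000 0.0000
step 6: (k=6,j=0): S=40.3943, (K−S)⁺=92.7857, hold=90.0795 ⇒ V=92.7857 exercise | (k=6,j=1): S=60.1526, (K−S)⁺=73.0274, hold=70.3212 ⇒ V=73.0274 exercise | (k=6,j=2): S=89.5754, (K−S)⁺=43.6046, hold=40.8983 ⇒ V=43.6046 exercise | (k=6,j=3): S=133.3900, (K−S)⁺=0.0000, hold=11.6430 ⇒ V=11.6430 continue | (k=6,j=4): S=198.6359, (K−S)⁺=0.0000, hold=0.0000 ⇒ V=0.0000 continue | (k=6,j=5): S=295.7960, (K−S)⁺=0.0000, hold=0.0000 ⇒ V=0.0000 continue | (k=6,j=6): S=440.4807, (K−S)⁺=0.0000, hold=0.0000 ⇒ V=0.0000 continue  boundary S*=89.5754
step 5: (k=5,j=0): S=49.2932, (K−S)⁺=83.8868, hold=81.1805 ⇒ V=83.8868 exercise | (k=5,j=1): S=73.4043, (K−S)⁺=59.7757, hold=57.0694 ⇒ V=59.7757 exercise | (k=5,j=2): S=109.3090, (K−S)⁺=23.8710, hold=26.9956 ⇒ V=26.9956 continue | (k=5,j=3): S=162.7761, (K−S)⁺=0.0000, hold=5.6788 ⇒ V=5.6788 continue | (k=5,j=4): S=242.3958, (K−S)⁺=0.0000, hold=0.0000 ⇒ V=0.0000 continue | (k=5,j=5): S=360.9604, (K−S)⁺=0.0000, hold=0.0000 ⇒ V=0.0000 continue  boundary S*=73.4043
step 4: (k=4,j=0): S=60.1526, (K−S)⁺=73.0274, hold=70.3212 ⇒ V=73.0274 exercise | (k=4,j=1): S=89.5754, (K−S)⁺=43.6046, hold=42.4354 ⇒ V=43.6046 exercise | (k=4,j=2): S=133.3900, (K−S)⁺=0.0000, hold=15.9606 ⇒ V=15.9606 continue | (k=4,j=3): S=198.6359, (K−S)⁺=0.0000, hold=2.7698 ⇒ V=2.7698 continue | (k=4,j=4): S=295.7960, (K−S)⁺=0.0000, hold=0.0000 ⇒ V=0.0000 continue  boundary S*=89.5754
step 3: (k=3,j=0): S=73.4043, (K−S)⁺=59.7757, hold=57.0694 ⇒ V=59.7757 exercise | (k=3,j=1): S=109.3090, (K−S)⁺=23.8710, hold=29.1196 ⇒ V=29.1196 continue | (k=3,j=2): S=162.7761, (K−S)⁺=0.0000, hold=9.1473 ⇒ V=9.1473 continue | (k=3,j=3): S=242.3958, (K−S)⁺=0.0000, hold=1.3510 ⇒ V=1.3510 continue  boundary S*=73.4043
step 2: (k=2,j=0): S=89.5754, (K−S)⁺=43.6046, hold=43.4803 ⇒ V=43.6046 exercise | (k=2,j=1): S=133.3900, (K−S)⁺=0.0000, hold=18.7028 ⇒ V=18.7028 continue | (k=2,j=2): S=198.6359, (K−S)⁺=0.0000, hold=5.1262 ⇒ V=5.1262 continue  boundary S*=89.5754
step 1: (k=1,j=0): S=109.3090, (K−S)⁺=23.8710, hold=30.4685 ⇒ V=30.4685 continue | (k=1,j=1): S=162.7761, (K−S)⁺=0.0000, hold=11.6440 ⇒ V=11.6440 continue  boundary S*=-
step 0: (k=0,j=0): S=133.3900, (K−S)⁺=0.0000, hold=20.5890 ⇒ V=20.5890 continue  boundary S*=-

price = 20.5890
boundary = - - 89.5754 73.4043 89.5754 73.4043 89.5754
tree:
20.5890
30.4685 11.6440
43.6046 18.7028 5.1262
59.7757 29.1196 9.1473 1.3510
73.0274 43.6046 15.9606 2.7698 0.0000
83.8868 59.7757 26.9956 5.6788 0.0000 0.0000
92.7857 73.0274 43.6046 11.6430 0.0000 0.0000 0.0000
100.0781 83.8868 59.7757 23.8710 0.0000 0.0000 0.0000 0.0000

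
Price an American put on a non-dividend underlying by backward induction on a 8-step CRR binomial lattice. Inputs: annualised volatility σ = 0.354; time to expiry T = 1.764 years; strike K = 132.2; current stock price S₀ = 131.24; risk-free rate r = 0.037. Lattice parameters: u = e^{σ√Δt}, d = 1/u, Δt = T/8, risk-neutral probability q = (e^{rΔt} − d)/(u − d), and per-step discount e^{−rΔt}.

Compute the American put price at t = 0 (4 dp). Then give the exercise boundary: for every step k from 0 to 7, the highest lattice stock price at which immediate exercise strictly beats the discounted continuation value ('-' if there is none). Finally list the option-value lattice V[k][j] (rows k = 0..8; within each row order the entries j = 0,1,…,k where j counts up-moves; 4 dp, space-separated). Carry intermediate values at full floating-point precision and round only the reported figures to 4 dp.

price = 20.8900
boundary = - - - 79.7056 67.4988 79.7056 94.1199 111.1409
tree:
20.8900
29.3793 12.1597
40.0049 18.5069 5.5738
52.4944 27.3182 9.3917 1.5827
64.7012 38.8039 15.4904 3.0247 0.0664
75.0385 52.4944 24.8116 5.7782 0.1294 0.0000
83.7926 64.7012 38.0801 11.0336 0.2524 0.0000 0.0000
91.2061 75.0385 52.4944 21.0591 0.4922 0.0000 0.0000 0.0000
97.4843 83.7926 64.7012 38.0801 0.9600 0.0000 0.0000 0.0000 0.0000

params: Δt=0.22050 u=1.18084 d=0.84685 q=0.48307 e^(-rΔt)=0.99187
t_8 payoffs: 97.4843 83.7926 64.7012 38.0801 0.9600 0.0000 0.0000 0.0000 0.0000
t_7: node(7,0) S=40.9939 payoff=91.2061 vs cont=90.1320 → 91.2061 [stop]  node(7,1) S=57.1615 payoff=75.0385 vs cont=73.9643 → 75.0385 [stop]  node(7,2) S=79.7056 payoff=52.4944 vs cont=51.4202 → 52.4944 [stop]  node(7,3) S=111.1409 payoff=21.0591 vs cont=19.9850 → 21.0591 [stop]  node(7,4) S=154.9739 payoff=0.0000 vs cont=0.4922 → 0.4922 [wait]  node(7,5) S=216.0945 payoff=0.0000 vs cont=0.0000 → 0.0000 [wait]  node(7,6) S=301.3204 payoff=0.0000 vs cont=0.0000 → 0.0000 [wait]  node(7,7) S=420.1588 payoff=0.0000 vs cont=0.0000 → 0.0000 [wait]  ⇒ S*(7)=111.1409
t_6: node(6,0) S=48.4074 payoff=83.7926 vs cont=82.7185 → 83.7926 [stop]  node(6,1) S=67.4988 payoff=64.7012 vs cont=63.6270 → 64.7012 [stop]  node(6,2) S=94.1199 payoff=38.0801 vs cont=37.0060 → 38.0801 [stop]  node(6,3) S=131.2400 payoff=0.9600 vs cont=11.0336 → 11.0336 [wait]  node(6,4) S=183.0000 payoff=0.0000 vs cont=0.2524 → 0.2524 [wait]  node(6,5) S=255.1738 payoff=0.0000 vs cont=0.0000 → 0.0000 [wait]  node(6,6) S=355.8123 payoff=0.0000 vs cont=0.0000 → 0.0000 [wait]  ⇒ S*(6)=94.1199
t_5: node(5,0) S=57.1615 payoff=75.0385 vs cont=73.9643 → 75.0385 [stop]  node(5,1) S=79.7056 payoff=52.4944 vs cont=51.4202 → 52.4944 [stop]  node(5,2) S=111.1409 payoff=21.0591 vs cont=24.8116 → 24.8116 [wait]  node(5,3) S=154.9739 payoff=0.0000 vs cont=5.7782 → 5.7782 [wait]  node(5,4) S=216.0945 payoff=0.0000 vs cont=0.1294 → 0.1294 [wait]  node(5,5) S=301.3204 payoff=0.0000 vs cont=0.0000 → 0.0000 [wait]  ⇒ S*(5)=79.7056
t_4: node(4,0) S=67.4988 payoff=64.7012 vs cont=63.6270 → 64.7012 [stop]  node(4,1) S=94.1199 payoff=38.0801 vs cont=38.8039 → 38.8039 [wait]  node(4,2) S=131.2400 payoff=0.9600 vs cont=15.4904 → 15.4904 [wait]  node(4,3) S=183.0000 payoff=0.0000 vs cont=3.0247 → 3.0247 [wait]  node(4,4) S=255.1738 payoff=0.0000 vs cont=0.0664 → 0.0664 [wait]  ⇒ S*(4)=67.4988
t_3: node(3,0) S=79.7056 payoff=52.4944 vs cont=51.7670 → 52.4944 [stop]  node(3,1) S=111.1409 payoff=21.0591 vs cont=27.3182 → 27.3182 [wait]  node(3,2) S=154.9739 payoff=0.0000 vs cont=9.3917 → 9.3917 [wait]  node(3,3) S=216.0945 payoff=0.0000 vs cont=1.5827 → 1.5827 [wait]  ⇒ S*(3)=79.7056
t_2: node(2,0) S=94.1199 payoff=38.0801 vs cont=40.0049 → 40.0049 [wait]  node(2,1) S=131.2400 payoff=0.9600 vs cont=18.5069 → 18.5069 [wait]  node(2,2) S=183.0000 payoff=0.0000 vs cont=5.5738 → 5.5738 [wait]  ⇒ S*(2)=-
t_1: node(1,0) S=111.1409 payoff=21.0591 vs cont=29.3793 → 29.3793 [wait]  node(1,1) S=154.9739 payoff=0.0000 vs cont=12.1597 → 12.1597 [wait]  ⇒ S*(1)=-
t_0: node(0,0) S=131.2400 payoff=0.9600 vs cont=20.8900 → 20.8900 [wait]  ⇒ S*(0)=-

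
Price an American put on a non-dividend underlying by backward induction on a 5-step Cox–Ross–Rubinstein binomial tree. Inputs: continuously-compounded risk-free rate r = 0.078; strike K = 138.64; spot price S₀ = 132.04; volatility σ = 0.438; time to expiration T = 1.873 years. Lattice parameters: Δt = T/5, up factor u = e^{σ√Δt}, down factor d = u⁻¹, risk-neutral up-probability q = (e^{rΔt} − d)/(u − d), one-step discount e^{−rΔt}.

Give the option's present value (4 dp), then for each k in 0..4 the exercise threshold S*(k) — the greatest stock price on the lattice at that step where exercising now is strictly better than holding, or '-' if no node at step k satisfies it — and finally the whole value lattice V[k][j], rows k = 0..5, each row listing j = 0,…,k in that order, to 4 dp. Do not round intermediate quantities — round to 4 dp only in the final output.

Δt=0.37460  u=1.30745  d=0.76485  q=0.48802  discount=0.97120
step 5 (expiry): payoffs max(K−S,0) = 104.0790 79.5609 37.6493 0.0000 0.0000 0.0000
step 4: (k=4,j=0): S=45.1866, (K−S)⁺=93.4534, hold=89.4611 ⇒ V=93.4534 exercise | (k=4,j=1): S=77.2427, (K−S)⁺=61.3973, hold=57.4050 ⇒ V=61.3973 exercise | (k=4,j=2): S=132.0400, (K−S)⁺=6.6000, hold=18.7205 ⇒ V=18.7205 continue | (k=4,j=3): S=225.7114, (K−S)⁺=0.0000, hold=0.0000 ⇒ V=0.0000 continue | (k=4,j=4): S=385.8347, (K−S)⁺=0.0000, hold=0.0000 ⇒ V=0.0000 continue  boundary S*=77.2427
step 3: (k=3,j=0): S=59.0791, (K−S)⁺=79.5609, hold=75.5686 ⇒ V=79.5609 exercise | (k=3,j=1): S=100.9907, (K−S)⁺=37.6493, hold=39.4017 ⇒ V=39.4017 continue | (k=3,j=2): S=172.6352, (K−S)⁺=0.0000, hold=9.3084 ⇒ V=9.3084 continue | (k=3,j=3): S=295.1055, (K−S)⁺=0.0000, hold=0.0000 ⇒ V=0.0000 continue  boundary S*=59.0791
step 2: (k=2,j=0): S=77.2427, (K−S)⁺=61.3973, hold=58.2356 ⇒ V=61.3973 exercise | (k=2,j=1): S=132.0400, (K−S)⁺=6.6000, hold=24.0038 ⇒ V=24.0038 continue | (k=2,j=2): S=225.7114, (K−S)⁺=0.0000, hold=4.6285 ⇒ V=4.6285 continue  boundary S*=77.2427
step 1: (k=1,j=0): S=100.9907, (K−S)⁺=37.6493, hold=41.9058 ⇒ V=41.9058 continue | (k=1,j=1): S=172.6352, (K−S)⁺=0.0000, hold=14.1292 ⇒ V=14.1292 continue  boundary S*=-
step 0: (k=0,j=0): S=132.0400, (K−S)⁺=6.6000, hold=27.5338 ⇒ V=27.5338 continue  boundary S*=-

price = 27.5338
boundary = - - 77.2427 59.0791 77.2427
tree:
27.5338
41.9058 14.1292
61.3973 24.0038 4.6285
79.5609 39.4017 9.3084 0.0000
93.4534 61.3973 18.7205 0.0000 0.0000
104.0790 79.5609 37.6493 0.0000 0.0000 0.0000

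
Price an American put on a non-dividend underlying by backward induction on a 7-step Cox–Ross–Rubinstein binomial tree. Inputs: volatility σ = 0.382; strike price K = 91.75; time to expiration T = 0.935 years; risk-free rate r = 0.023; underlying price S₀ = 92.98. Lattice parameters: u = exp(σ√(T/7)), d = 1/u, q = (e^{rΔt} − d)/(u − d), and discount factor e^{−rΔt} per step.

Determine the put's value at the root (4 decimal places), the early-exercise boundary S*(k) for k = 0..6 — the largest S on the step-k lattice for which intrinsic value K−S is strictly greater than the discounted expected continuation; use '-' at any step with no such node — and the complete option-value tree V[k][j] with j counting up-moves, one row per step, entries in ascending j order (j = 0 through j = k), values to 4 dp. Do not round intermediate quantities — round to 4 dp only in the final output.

Δt=0.13357  u=1.14983  d=0.86970  q=0.47614  discount=0.99693
step 7 (expiry): payoffs max(K−S,0) = 56.7585 45.4876 30.5865 10.8856 0.0000 0.0000 0.0000 0.0000
step 6: (k=6,j=0): S=40.2342, (K−S)⁺=51.5158, hold=51.2344 ⇒ V=51.5158 exercise | (k=6,j=1): S=53.1937, (K−S)⁺=38.5563, hold=38.2749 ⇒ V=38.5563 exercise | (k=6,j=2): S=70.3274, (K−S)⁺=21.4226, hold=21.1411 ⇒ V=21.4226 exercise | (k=6,j=3): S=92.9800, (K−S)⁺=0.0000, hold=5.6851 ⇒ V=5.6851 continue | (k=6,j=4): S=122.9290, (K−S)⁺=0.0000, hold=0.0000 ⇒ V=0.0000 continue | (k=6,j=5): S=162.5246, (K−S)⁺=0.0000, hold=0.0000 ⇒ V=0.0000 continue | (k=6,j=6): S=214.8739, (K−S)⁺=0.0000, hold=0.0000 ⇒ V=0.0000 continue  boundary S*=70.3274
step 5: (k=5,j=0): S=46.2624, (K−S)⁺=45.4876, hold=45.2062 ⇒ V=45.4876 exercise | (k=5,j=1): S=61.1635, (K−S)⁺=30.5865, hold=30.3050 ⇒ V=30.5865 exercise | (k=5,j=2): S=80.8644, (K−S)⁺=10.8856, hold=13.8866 ⇒ V=13.8866 continue | (k=5,j=3): S=106.9109, (K−S)⁺=0.0000, hold=2.9691 ⇒ V=2.9691 continue | (k=5,j=4): S=141.3470, (K−S)⁺=0.0000, hold=0.0000 ⇒ V=0.0000 continue | (k=5,j=5): S=186.8751, (K−S)⁺=0.0000, hold=0.0000 ⇒ V=0.0000 continue  boundary S*=61.1635
step 4: (k=4,j=0): S=53.1937, (K−S)⁺=38.5563, hold=38.2749 ⇒ V=38.5563 exercise | (k=4,j=1): S=70.3274, (K−S)⁺=21.4226, hold=22.5656 ⇒ V=22.5656 continue | (k=4,j=2): S=92.9800, (K−S)⁺=0.0000, hold=8.6617 ⇒ V=8.6617 continue | (k=4,j=3): S=122.9290, (K−S)⁺=0.0000, hold=1.5506 ⇒ V=1.5506 continue | (k=4,j=4): S=162.5246, (K−S)⁺=0.0000, hold=0.0000 ⇒ V=0.0000 continue  boundary S*=53.1937
step 3: (k=3,j=0): S=61.1635, (K−S)⁺=30.5865, hold=30.8476 ⇒ V=30.8476 continue | (k=3,j=1): S=80.8644, (K−S)⁺=10.8856, hold=15.8965 ⇒ V=15.8965 continue | (k=3,j=2): S=106.9109, (K−S)⁺=0.0000, hold=5.2597 ⇒ V=5.2597 continue | (k=3,j=3): S=141.3470, (K−S)⁺=0.0000, hold=0.8098 ⇒ V=0.8098 continue  boundary S*=-
step 2: (k=2,j=0): S=70.3274, (K−S)⁺=21.4226, hold=23.6561 ⇒ V=23.6561 continue | (k=2,j=1): S=92.9800, (K−S)⁺=0.0000, hold=10.7987 ⇒ V=10.7987 continue | (k=2,j=2): S=122.9290, (K−S)⁺=0.0000, hold=3.1313 ⇒ V=3.1313 continue  boundary S*=-
step 1: (k=1,j=0): S=80.8644, (K−S)⁺=10.8856, hold=17.4804 ⇒ V=17.4804 continue | (k=1,j=1): S=106.9109, (K−S)⁺=0.0000, hold=7.1260 ⇒ V=7.1260 continue  boundary S*=-
step 0: (k=0,j=0): S=92.9800, (K−S)⁺=0.0000, hold=12.5118 ⇒ V=12.5118 continue  boundary S*=-

price = 12.5118
boundary = - - - - 53.1937 61.1635 70.3274
tree:
12.5118
17.4804 7.1260
23.6561 10.7987 3.1313
30.8476 15.8965 5.2597 0.8098
38.5563 22.5656 8.6617 1.5506 0.0000
45.4876 30.5865 13.8866 2.9691 0.0000 0.0000
51.5158 38.5563 21.4226 5.6851 0.0000 0.0000 0.0000
56.7585 45.4876 30.5865 10.8856 0.0000 0.0000 0.0000 0.0000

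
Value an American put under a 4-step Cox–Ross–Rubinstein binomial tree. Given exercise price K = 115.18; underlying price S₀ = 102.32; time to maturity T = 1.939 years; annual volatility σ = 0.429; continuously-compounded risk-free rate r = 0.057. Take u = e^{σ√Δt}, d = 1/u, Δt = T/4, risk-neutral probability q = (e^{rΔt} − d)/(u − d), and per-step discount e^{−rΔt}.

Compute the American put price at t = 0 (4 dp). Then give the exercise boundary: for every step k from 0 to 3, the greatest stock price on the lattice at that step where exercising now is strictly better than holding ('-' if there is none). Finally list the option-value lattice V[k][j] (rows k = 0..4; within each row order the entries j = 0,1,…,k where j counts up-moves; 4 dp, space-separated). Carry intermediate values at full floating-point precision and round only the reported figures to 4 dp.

price = 27.1858
boundary = - - 56.3021 75.9001
tree:
27.1858
40.8911 13.4732
58.8779 23.2039 3.3913
73.4156 39.2799 6.6039 0.0000
84.1995 58.8779 12.8600 0.0000 0.0000

params: Δt=0.48475 u=1.34809 d=0.74179 q=0.47209 e^(-rΔt)=0.97275
t_4 payoffs: 84.1995 58.8779 12.8600 0.0000 0.0000
t_3: node(3,0) S=41.7644 payoff=73.4156 vs cont=70.2767 → 73.4156 [stop]  node(3,1) S=75.9001 payoff=39.2799 vs cont=36.1409 → 39.2799 [stop]  node(3,2) S=137.9363 payoff=0.0000 vs cont=6.6039 → 6.6039 [wait]  node(3,3) S=250.6772 payoff=0.0000 vs cont=0.0000 → 0.0000 [wait]  ⇒ S*(3)=75.9001
t_2: node(2,0) S=56.3021 payoff=58.8779 vs cont=55.7390 → 58.8779 [stop]  node(2,1) S=102.3200 payoff=12.8600 vs cont=23.2039 → 23.2039 [wait]  node(2,2) S=185.9502 payoff=0.0000 vs cont=3.3913 → 3.3913 [wait]  ⇒ S*(2)=56.3021
t_1: node(1,0) S=75.9001 payoff=39.2799 vs cont=40.8911 → 40.8911 [wait]  node(1,1) S=137.9363 payoff=0.0000 vs cont=13.4732 → 13.4732 [wait]  ⇒ S*(1)=-
t_0: node(0,0) S=102.3200 payoff=12.8600 vs cont=27.1858 → 27.1858 [wait]  ⇒ S*(0)=-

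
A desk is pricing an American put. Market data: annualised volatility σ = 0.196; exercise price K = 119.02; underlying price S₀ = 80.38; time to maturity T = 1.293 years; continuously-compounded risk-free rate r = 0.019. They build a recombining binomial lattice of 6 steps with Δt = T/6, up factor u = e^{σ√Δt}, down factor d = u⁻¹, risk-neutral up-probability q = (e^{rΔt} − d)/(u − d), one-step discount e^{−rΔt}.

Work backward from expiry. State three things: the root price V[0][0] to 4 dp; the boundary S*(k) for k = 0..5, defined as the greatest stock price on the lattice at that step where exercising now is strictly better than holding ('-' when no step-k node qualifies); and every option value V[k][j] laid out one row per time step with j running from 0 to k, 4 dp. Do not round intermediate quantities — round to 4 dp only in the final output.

price = 38.6400
boundary = 80.3800 88.0366 80.3800 88.0366 96.4225 105.6072
tree:
38.6400
45.6307 30.9834
52.0134 38.6400 22.8998
57.8410 45.6307 30.9834 14.9971
63.1618 52.0134 38.6400 22.5975 7.5133
68.0198 57.8410 45.6307 30.9834 13.4128 1.6705
72.4553 63.1618 52.0134 38.6400 22.5975 3.3532 0.0000

Δt=0.21550, u=1.09525, d=0.91303, q=0.49978, disc=e^(-rΔt)=0.99591
k=6 terminal: V=max(K-S,0) → 72.4553 63.1618 52.0134 38.6400 22.5975 3.3532 0.0000
k=5: j=0 S=51.0002 intr=68.0198 cont=67.5334 V=68.0198[EX]; j=1 S=61.1790 intr=57.8410 cont=57.3547 V=57.8410[EX]; j=2 S=73.3893 intr=45.6307 cont=45.1444 V=45.6307[EX]; j=3 S=88.0366 intr=30.9834 cont=30.4971 V=30.9834[EX]; j=4 S=105.6072 intr=13.4128 cont=12.9265 V=13.4128[EX]; j=5 S=126.6846 intr=0.0000 cont=1.6705 V=1.6705[hold]  S*(5)=105.6072
k=4: j=0 S=55.8582 intr=63.1618 cont=62.6754 V=63.1618[EX]; j=1 S=67.0066 intr=52.0134 cont=51.5271 V=52.0134[EX]; j=2 S=80.3800 intr=38.6400 cont=38.1537 V=38.6400[EX]; j=3 S=96.4225 intr=22.5975 cont=22.1112 V=22.5975[EX]; j=4 S=115.6668 intr=3.3532 cont=7.5133 V=7.5133[hold]  S*(4)=96.4225
k=3: j=0 S=61.1790 intr=57.8410 cont=57.3547 V=57.8410[EX]; j=1 S=73.3893 intr=45.6307 cont=45.1444 V=45.6307[EX]; j=2 S=88.0366 intr=30.9834 cont=30.4971 V=30.9834[EX]; j=3 S=105.6072 intr=13.4128 cont=14.9971 V=14.9971[hold]  S*(3)=88.0366
k=2: j=0 S=67.0066 intr=52.0134 cont=51.5271 V=52.0134[EX]; j=1 S=80.3800 intr=38.6400 cont=38.1537 V=38.6400[EX]; j=2 S=96.4225 intr=22.5975 cont=22.8998 V=22.8998[hold]  S*(2)=80.3800
k=1: j=0 S=73.3893 intr=45.6307 cont=45.1444 V=45.6307[EX]; j=1 S=88.0366 intr=30.9834 cont=30.6475 V=30.9834[EX]  S*(1)=88.0366
k=0: j=0 S=80.3800 intr=38.6400 cont=38.1537 V=38.6400[EX]  S*(0)=80.3800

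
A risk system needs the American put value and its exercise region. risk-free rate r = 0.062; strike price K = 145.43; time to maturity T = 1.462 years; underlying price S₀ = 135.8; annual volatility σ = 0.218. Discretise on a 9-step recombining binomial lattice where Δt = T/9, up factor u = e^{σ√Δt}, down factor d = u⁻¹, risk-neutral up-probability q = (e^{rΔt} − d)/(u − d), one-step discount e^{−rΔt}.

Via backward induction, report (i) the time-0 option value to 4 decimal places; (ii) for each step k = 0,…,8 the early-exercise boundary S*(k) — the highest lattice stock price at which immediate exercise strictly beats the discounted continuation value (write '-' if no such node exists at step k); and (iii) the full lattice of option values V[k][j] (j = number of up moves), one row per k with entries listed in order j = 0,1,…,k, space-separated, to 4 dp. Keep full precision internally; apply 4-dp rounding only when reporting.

Δt=0.16244, u=1.09184, d=0.91589, q=0.53558, disc=e^(-rΔt)=0.98998
k=9 terminal: V=max(K-S,0) → 83.8455 72.0143 57.9102 41.0965 21.0527 0.0000 0.0000 0.0000 0.0000 0.0000
k=8: j=0 S=67.2404 intr=78.1896 cont=76.7322 V=78.1896[EX]; j=1 S=80.1582 intr=65.2718 cont=63.8145 V=65.2718[EX]; j=2 S=95.5576 intr=49.8724 cont=48.4151 V=49.8724[EX]; j=3 S=113.9154 intr=31.5146 cont=30.0572 V=31.5146[EX]; j=4 S=135.8000 intr=9.6300 cont=9.6794 V=9.6794[hold]; j=5 S=161.8889 intr=0.0000 cont=0.0000 V=0.0000[hold]; j=6 S=192.9898 intr=0.0000 cont=0.0000 V=0.0000[hold]; j=7 S=230.0657 intr=0.0000 cont=0.0000 V=0.0000[hold]; j=8 S=274.2642 intr=0.0000 cont=0.0000 V=0.0000[hold]  S*(8)=113.9154
k=7: j=0 S=73.4157 intr=72.0143 cont=70.5569 V=72.0143[EX]; j=1 S=87.5198 intr=57.9102 cont=56.4528 V=57.9102[EX]; j=2 S=104.3335 intr=41.0965 cont=39.6391 V=41.0965[EX]; j=3 S=124.3773 intr=21.0527 cont=19.6215 V=21.0527[EX]; j=4 S=148.2718 intr=0.0000 cont=4.4503 V=4.4503[hold]; j=5 S=176.7567 intr=0.0000 cont=0.0000 V=0.0000[hold]; j=6 S=210.7139 intr=0.0000 cont=0.0000 V=0.0000[hold]; j=7 S=251.1947 intr=0.0000 cont=0.0000 V=0.0000[hold]  S*(7)=124.3773
k=6: j=0 S=80.1582 intr=65.2718 cont=63.8145 V=65.2718[EX]; j=1 S=95.5576 intr=49.8724 cont=48.4151 V=49.8724[EX]; j=2 S=113.9154 intr=31.5146 cont=30.0572 V=31.5146[EX]; j=3 S=135.8000 intr=9.6300 cont=12.0390 V=12.0390[hold]; j=4 S=161.8889 intr=0.0000 cont=2.0461 V=2.0461[hold]; j=5 S=192.9898 intr=0.0000 cont=0.0000 V=0.0000[hold]; j=6 S=230.0657 intr=0.0000 cont=0.0000 V=0.0000[hold]  S*(6)=113.9154
k=5: j=0 S=87.5198 intr=57.9102 cont=56.4528 V=57.9102[EX]; j=1 S=104.3335 intr=41.0965 cont=39.6391 V=41.0965[EX]; j=2 S=124.3773 intr=21.0527 cont=20.8726 V=21.0527[EX]; j=3 S=148.2718 intr=0.0000 cont=6.6200 V=6.6200[hold]; j=4 S=176.7567 intr=0.0000 cont=0.9407 V=0.9407[hold]; j=5 S=210.7139 intr=0.0000 cont=0.0000 V=0.0000[hold]  S*(5)=124.3773
k=4: j=0 S=95.5576 intr=49.8724 cont=48.4151 V=49.8724[EX]; j=1 S=113.9154 intr=31.5146 cont=30.0572 V=31.5146[EX]; j=2 S=135.8000 intr=9.6300 cont=13.1894 V=13.1894[hold]; j=3 S=161.8889 intr=0.0000 cont=3.5425 V=3.5425[hold]; j=4 S=192.9898 intr=0.0000 cont=0.4325 V=0.4325[hold]  S*(4)=113.9154
k=3: j=0 S=104.3335 intr=41.0965 cont=39.6391 V=41.0965[EX]; j=1 S=124.3773 intr=21.0527 cont=21.4826 V=21.4826[hold]; j=2 S=148.2718 intr=0.0000 cont=7.9423 V=7.9423[hold]; j=3 S=176.7567 intr=0.0000 cont=1.8580 V=1.8580[hold]  S*(3)=104.3335
k=2: j=0 S=113.9154 intr=31.5146 cont=30.2852 V=31.5146[EX]; j=1 S=135.8000 intr=9.6300 cont=14.0881 V=14.0881[hold]; j=2 S=161.8889 intr=0.0000 cont=4.6368 V=4.6368[hold]  S*(2)=113.9154
k=1: j=0 S=124.3773 intr=21.0527 cont=21.9591 V=21.9591[hold]; j=1 S=148.2718 intr=0.0000 cont=8.9357 V=8.9357[hold]  S*(1)=-
k=0: j=0 S=135.8000 intr=9.6300 cont=14.8339 V=14.8339[hold]  S*(0)=-

price = 14.8339
boundary = - - 113.9154 104.3335 113.9154 124.3773 113.9154 124.3773 113.9154
tree:
14.8339
21.9591 8.9357
31.5146 14.0881 4.6368
41.0965 21.4826 7.9423 1.8580
49.8724 31.5146 13.1894 3.5425 0.4325
57.9102 41.0965 21.0527 6.6200 0.9407 0.0000
65.2718 49.8724 31.5146 12.0390 2.0461 0.0000 0.0000
72.0143 57.9102 41.0965 21.0527 4.4503 0.0000 0.0000 0.0000
78.1896 65.2718 49.8724 31.5146 9.6794 0.0000 0.0000 0.0000 0.0000
83.8455 72.0143 57.9102 41.0965 21.0527 0.0000 0.0000 0.0000 0.0000 0.0000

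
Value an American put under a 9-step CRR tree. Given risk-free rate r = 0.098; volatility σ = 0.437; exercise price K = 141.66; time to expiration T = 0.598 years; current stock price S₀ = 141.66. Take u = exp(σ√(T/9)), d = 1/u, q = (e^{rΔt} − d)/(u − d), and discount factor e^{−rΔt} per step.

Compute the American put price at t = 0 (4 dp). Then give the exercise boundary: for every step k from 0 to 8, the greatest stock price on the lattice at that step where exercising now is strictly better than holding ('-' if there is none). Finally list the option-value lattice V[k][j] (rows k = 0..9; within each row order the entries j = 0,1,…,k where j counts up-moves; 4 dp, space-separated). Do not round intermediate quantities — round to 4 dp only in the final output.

price = 16.0177
boundary = - - - 101.0379 90.2741 101.0379 90.2741 101.0379 113.0851
tree:
16.0177
22.5135 9.7518
30.7341 14.6129 5.0336
40.6221 21.2789 8.1589 1.9840
51.3859 29.9700 12.8933 3.5460 0.4528
61.0029 40.6221 19.7430 6.2339 0.9131 0.0000
69.5955 51.3859 29.0509 10.7225 1.8410 0.0000 0.0000
77.2727 61.0029 40.6221 17.8959 3.7120 0.0000 0.0000 0.0000
84.1320 69.5955 51.3859 28.5749 7.4846 0.0000 0.0000 0.0000 0.0000
90.2605 77.2727 61.0029 40.6221 15.0913 0.0000 0.0000 0.0000 0.0000 0.0000

Δt=0.06644, u=1.11923, d=0.89347, q=0.50080, disc=e^(-rΔt)=0.99351
k=9 terminal: V=max(K-S,0) → 90.2605 77.2727 61.0029 40.6221 15.0913 0.0000 0.0000 0.0000 0.0000 0.0000
k=8: j=0 S=57.5280 intr=84.1320 cont=83.2125 V=84.1320[EX]; j=1 S=72.0645 intr=69.5955 cont=68.6761 V=69.5955[EX]; j=2 S=90.2741 intr=51.3859 cont=50.4664 V=51.3859[EX]; j=3 S=113.0851 intr=28.5749 cont=27.6555 V=28.5749[EX]; j=4 S=141.6600 intr=0.0000 cont=7.4846 V=7.4846[hold]; j=5 S=177.4554 intr=0.0000 cont=0.0000 V=0.0000[hold]; j=6 S=222.2957 intr=0.0000 cont=0.0000 V=0.0000[hold]; j=7 S=278.4666 intr=0.0000 cont=0.0000 V=0.0000[hold]; j=8 S=348.8310 intr=0.0000 cont=0.0000 V=0.0000[hold]  S*(8)=113.0851
k=7: j=0 S=64.3873 intr=77.2727 cont=76.3532 V=77.2727[EX]; j=1 S=80.6571 intr=61.0029 cont=60.0835 V=61.0029[EX]; j=2 S=101.0379 intr=40.6221 cont=39.7027 V=40.6221[EX]; j=3 S=126.5687 intr=15.0913 cont=17.8959 V=17.8959[hold]; j=4 S=158.5507 intr=0.0000 cont=3.7120 V=3.7120[hold]; j=5 S=198.6141 intr=0.0000 cont=0.0000 V=0.0000[hold]; j=6 S=248.8010 intr=0.0000 cont=0.0000 V=0.0000[hold]; j=7 S=311.6693 intr=0.0000 cont=0.0000 V=0.0000[hold]  S*(7)=101.0379
k=6: j=0 S=72.0645 intr=69.5955 cont=68.6761 V=69.5955[EX]; j=1 S=90.2741 intr=51.3859 cont=50.4664 V=51.3859[EX]; j=2 S=113.0851 intr=28.5749 cont=29.0509 V=29.0509[hold]; j=3 S=141.6600 intr=0.0000 cont=10.7225 V=10.7225[hold]; j=4 S=177.4554 intr=0.0000 cont=1.8410 V=1.8410[hold]; j=5 S=222.2957 intr=0.0000 cont=0.0000 V=0.0000[hold]; j=6 S=278.4666 intr=0.0000 cont=0.0000 V=0.0000[hold]  S*(6)=90.2741
k=5: j=0 S=80.6571 intr=61.0029 cont=60.0835 V=61.0029[EX]; j=1 S=101.0379 intr=40.6221 cont=39.9395 V=40.6221[EX]; j=2 S=126.5687 intr=15.0913 cont=19.7430 V=19.7430[hold]; j=3 S=158.5507 intr=0.0000 cont=6.2339 V=6.2339[hold]; j=4 S=198.6141 intr=0.0000 cont=0.9131 V=0.9131[hold]; j=5 S=248.8010 intr=0.0000 cont=0.0000 V=0.0000[hold]  S*(5)=101.0379
k=4: j=0 S=90.2741 intr=51.3859 cont=50.4664 V=51.3859[EX]; j=1 S=113.0851 intr=28.5749 cont=29.9700 V=29.9700[hold]; j=2 S=141.6600 intr=0.0000 cont=12.8933 V=12.8933[hold]; j=3 S=177.4554 intr=0.0000 cont=3.5460 V=3.5460[hold]; j=4 S=222.2957 intr=0.0000 cont=0.4528 V=0.4528[hold]  S*(4)=90.2741
k=3: j=0 S=101.0379 intr=40.6221 cont=40.3968 V=40.6221[EX]; j=1 S=126.5687 intr=15.0913 cont=21.2789 V=21.2789[hold]; j=2 S=158.5507 intr=0.0000 cont=8.1589 V=8.1589[hold]; j=3 S=198.6141 intr=0.0000 cont=1.9840 V=1.9840[hold]  S*(3)=101.0379
k=2: j=0 S=113.0851 intr=28.5749 cont=30.7341 V=30.7341[hold]; j=1 S=141.6600 intr=0.0000 cont=14.6129 V=14.6129[hold]; j=2 S=177.4554 intr=0.0000 cont=5.0336 V=5.0336[hold]  S*(2)=-
k=1: j=0 S=126.5687 intr=15.0913 cont=22.5135 V=22.5135[hold]; j=1 S=158.5507 intr=0.0000 cont=9.7518 V=9.7518[hold]  S*(1)=-
k=0: j=0 S=141.6600 intr=0.0000 cont=16.0177 V=16.0177[hold]  S*(0)=-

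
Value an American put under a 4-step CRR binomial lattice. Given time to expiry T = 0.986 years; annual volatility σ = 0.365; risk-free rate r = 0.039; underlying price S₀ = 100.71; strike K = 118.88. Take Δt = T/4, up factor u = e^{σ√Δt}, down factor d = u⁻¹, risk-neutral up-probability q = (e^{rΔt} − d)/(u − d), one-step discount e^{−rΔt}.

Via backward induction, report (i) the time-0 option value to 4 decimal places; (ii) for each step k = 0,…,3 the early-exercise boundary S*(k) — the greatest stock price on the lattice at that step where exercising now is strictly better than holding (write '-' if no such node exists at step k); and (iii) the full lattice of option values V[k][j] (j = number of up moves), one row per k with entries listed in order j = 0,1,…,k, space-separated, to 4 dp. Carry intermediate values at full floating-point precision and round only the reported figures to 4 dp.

price = 24.9161
boundary = - - 70.0920 84.0177
tree:
24.9161
35.7219 13.7719
48.7880 22.3590 4.7950
60.4055 34.8623 9.3341 0.0000
70.0974 48.7880 18.1700 0.0000 0.0000

Δt=0.24650, u=1.19868, d=0.83425, q=0.48133, disc=e^(-rΔt)=0.99043
k=4 terminal: V=max(K-S,0) → 70.0974 48.7880 18.1700 0.0000 0.0000
k=3: j=0 S=58.4745 intr=60.4055 cont=59.2681 V=60.4055[EX]; j=1 S=84.0177 intr=34.8623 cont=33.7250 V=34.8623[EX]; j=2 S=120.7187 intr=0.0000 cont=9.3341 V=9.3341[hold]; j=3 S=173.4517 intr=0.0000 cont=0.0000 V=0.0000[hold]  S*(3)=84.0177
k=2: j=0 S=70.0920 intr=48.7880 cont=47.6506 V=48.7880[EX]; j=1 S=100.7100 intr=18.1700 cont=22.3590 V=22.3590[hold]; j=2 S=144.7027 intr=0.0000 cont=4.7950 V=4.7950[hold]  S*(2)=70.0920
k=1: j=0 S=84.0177 intr=34.8623 cont=35.7219 V=35.7219[hold]; j=1 S=120.7187 intr=0.0000 cont=13.7719 V=13.7719[hold]  S*(1)=-
k=0: j=0 S=100.7100 intr=18.1700 cont=24.9161 V=24.9161[hold]  S*(0)=-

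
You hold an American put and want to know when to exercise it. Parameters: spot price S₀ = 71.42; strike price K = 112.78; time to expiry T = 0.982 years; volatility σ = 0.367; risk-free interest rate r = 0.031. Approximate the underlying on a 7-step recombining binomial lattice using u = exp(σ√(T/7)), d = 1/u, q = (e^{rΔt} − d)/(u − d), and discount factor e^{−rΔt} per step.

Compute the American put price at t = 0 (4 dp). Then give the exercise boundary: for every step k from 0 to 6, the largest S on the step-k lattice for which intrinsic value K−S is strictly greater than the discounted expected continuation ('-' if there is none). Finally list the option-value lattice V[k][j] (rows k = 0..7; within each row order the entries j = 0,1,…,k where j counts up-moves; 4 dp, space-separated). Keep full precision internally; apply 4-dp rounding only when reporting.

params: Δt=0.14029 u=1.14735 d=0.87157 q=0.48149 e^(-rΔt)=0.99566
t_7 payoffs: 85.4942 76.8604 65.4946 50.5325 30.8359 4.9070 0.0000 0.0000
t_6: node(6,0) S=31.3065 payoff=81.4735 vs cont=80.9841 → 81.4735 [stop]  node(6,1) S=41.2125 payoff=71.5675 vs cont=71.0781 → 71.5675 [stop]  node(6,2) S=54.2531 payoff=58.5269 vs cont=58.0375 → 58.5269 [stop]  node(6,3) S=71.4200 payoff=41.3600 vs cont=40.8706 → 41.3600 [stop]  node(6,4) S=94.0189 payoff=18.7611 vs cont=18.2717 → 18.7611 [stop]  node(6,5) S=123.7686 payoff=0.0000 vs cont=2.5333 → 2.5333 [wait]  node(6,6) S=162.9317 payoff=0.0000 vs cont=0.0000 → 0.0000 [wait]  ⇒ S*(6)=94.0189
t_5: node(5,0) S=35.9196 payoff=76.8604 vs cont=76.3710 → 76.8604 [stop]  node(5,1) S=47.2854 payoff=65.4946 vs cont=65.0052 → 65.4946 [stop]  node(5,2) S=62.2475 payoff=50.5325 vs cont=50.0431 → 50.5325 [stop]  node(5,3) S=81.9441 payoff=30.8359 vs cont=30.3465 → 30.8359 [stop]  node(5,4) S=107.8730 payoff=4.9070 vs cont=10.9000 → 10.9000 [wait]  node(5,5) S=142.0064 payoff=0.0000 vs cont=1.3078 → 1.3078 [wait]  ⇒ S*(5)=81.9441
t_4: node(4,0) S=41.2125 payoff=71.5675 vs cont=71.0781 → 71.5675 [stop]  node(4,1) S=54.2531 payoff=58.5269 vs cont=58.0375 → 58.5269 [stop]  node(4,2) S=71.4200 payoff=41.3600 vs cont=40.8706 → 41.3600 [stop]  node(4,3) S=94.0189 payoff=18.7611 vs cont=21.1448 → 21.1448 [wait]  node(4,4) S=123.7686 payoff=0.0000 vs cont=6.2542 → 6.2542 [wait]  ⇒ S*(4)=71.4200
t_3: node(3,0) S=47.2854 payoff=65.4946 vs cont=65.0052 → 65.4946 [stop]  node(3,1) S=62.2475 payoff=50.5325 vs cont=50.0431 → 50.5325 [stop]  node(3,2) S=81.9441 payoff=30.8359 vs cont=31.4893 → 31.4893 [wait]  node(3,3) S=107.8730 payoff=4.9070 vs cont=13.9144 → 13.9144 [wait]  ⇒ S*(3)=62.2475
t_2: node(2,0) S=54.2531 payoff=58.5269 vs cont=58.0375 → 58.5269 [stop]  node(2,1) S=71.4200 payoff=41.3600 vs cont=41.1838 → 41.3600 [stop]  node(2,2) S=94.0189 payoff=18.7611 vs cont=22.9272 → 22.9272 [wait]  ⇒ S*(2)=71.4200
t_1: node(1,0) S=62.2475 payoff=50.5325 vs cont=50.0431 → 50.5325 [stop]  node(1,1) S=81.9441 payoff=30.8359 vs cont=32.3438 → 32.3438 [wait]  ⇒ S*(1)=62.2475
t_0: node(0,0) S=71.4200 payoff=41.3600 vs cont=41.5935 → 41.5935 [wait]  ⇒ S*(0)=-

price = 41.5935
boundary = - 62.2475 71.4200 62.2475 71.4200 81.9441 94.0189
tree:
41.5935
50.5325 32.3438
58.5269 41.3600 22.9272
65.4946 50.5325 31.4893 13.9144
71.5675 58.5269 41.3600 21.1448 6.2542
76.8604 65.4946 50.5325 30.8359 10.9000 1.3078
81.4735 71.5675 58.5269 41.3600 18.7611 2.5333 0.0000
85.4942 76.8604 65.4946 50.5325 30.8359 4.9070 0.0000 0.0000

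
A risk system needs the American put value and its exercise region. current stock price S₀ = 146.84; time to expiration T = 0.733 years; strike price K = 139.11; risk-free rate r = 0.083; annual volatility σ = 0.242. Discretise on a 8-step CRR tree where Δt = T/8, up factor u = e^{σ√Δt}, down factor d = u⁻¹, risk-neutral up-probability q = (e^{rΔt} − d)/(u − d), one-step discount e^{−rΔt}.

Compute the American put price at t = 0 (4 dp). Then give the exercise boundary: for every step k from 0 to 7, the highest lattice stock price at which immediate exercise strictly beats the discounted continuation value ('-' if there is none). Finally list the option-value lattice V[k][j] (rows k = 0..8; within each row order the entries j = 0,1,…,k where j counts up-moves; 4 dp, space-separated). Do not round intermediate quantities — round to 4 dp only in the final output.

Δt=0.09162  u=1.07600  d=0.92937  q=0.53376  discount=0.99242
step 8 (expiry): payoffs max(K−S,0) = 57.3880 44.4938 29.5652 12.2811 0.0000 0.0000 0.0000 0.0000 0.0000
step 7: (k=7,j=0): S=87.9331, (K−S)⁺=51.1769, hold=50.1230 ⇒ V=51.1769 exercise | (k=7,j=1): S=101.8072, (K−S)⁺=37.3028, hold=36.2489 ⇒ V=37.3028 exercise | (k=7,j=2): S=117.8704, (K−S)⁺=21.2396, hold=20.1857 ⇒ V=21.2396 exercise | (k=7,j=3): S=136.4681, (K−S)⁺=2.6419, hold=5.6826 ⇒ V=5.6826 continue | (k=7,j=4): S=158.0002, (K−S)⁺=0.0000, hold=0.0000 ⇒ V=0.0000 continue | (k=7,j=5): S=182.9295, (K−S)⁺=0.0000, hold=0.0000 ⇒ V=0.0000 continue | (k=7,j=6): S=211.7923, (K−S)⁺=0.0000, hold=0.0000 ⇒ V=0.0000 continue | (k=7,j=7): S=245.2090, (K−S)⁺=0.0000, hold=0.0000 ⇒ V=0.0000 continue  boundary S*=117.8704
step 6: (k=6,j=0): S=94.6162, (K−S)⁺=44.4938, hold=43.4399 ⇒ V=44.4938 exercise | (k=6,j=1): S=109.5448, (K−S)⁺=29.5652, hold=28.5113 ⇒ V=29.5652 exercise | (k=6,j=2): S=126.8289, (K−S)⁺=12.2811, hold=12.8380 ⇒ V=12.8380 continue | (k=6,j=3): S=146.8400, (K−S)⁺=0.0000, hold=2.6294 ⇒ V=2.6294 continue | (k=6,j=4): S=170.0085, (K−S)⁺=0.0000, hold=0.0000 ⇒ V=0.0000 continue | (k=6,j=5): S=196.8326, (K−S)⁺=0.0000, hold=0.0000 ⇒ V=0.0000 continue | (k=6,j=6): S=227.8890, (K−S)⁺=0.0000, hold=0.0000 ⇒ V=0.0000 continue  boundary S*=109.5448
step 5: (k=5,j=0): S=101.8072, (K−S)⁺=37.3028, hold=36.2489 ⇒ V=37.3028 exercise | (k=5,j=1): S=117.8704, (K−S)⁺=21.2396, hold=20.4806 ⇒ V=21.2396 exercise | (k=5,j=2): S=136.4681, (K−S)⁺=2.6419, hold=7.3331 ⇒ V=7.3331 continue | (k=5,j=3): S=158.0002, (K−S)⁺=0.0000, hold=1.2167 ⇒ V=1.2167 continue | (k=5,j=4): S=182.9295, (K−S)⁺=0.0000, hold=0.0000 ⇒ V=0.0000 continue | (k=5,j=5): S=211.7923, (K−S)⁺=0.0000, hold=0.0000 ⇒ V=0.0000 continue  boundary S*=117.8704
step 4: (k=4,j=0): S=109.5448, (K−S)⁺=29.5652, hold=28.5113 ⇒ V=29.5652 exercise | (k=4,j=1): S=126.8289, (K−S)⁺=12.2811, hold=13.7123 ⇒ V=13.7123 continue | (k=4,j=2): S=146.8400, (K−S)⁺=0.0000, hold=4.0376 ⇒ V=4.0376 continue | (k=4,j=3): S=170.0085, (K−S)⁺=0.0000, hold=0.5630 ⇒ V=0.5630 continue | (k=4,j=4): S=196.8326, (K−S)⁺=0.0000, hold=0.0000 ⇒ V=0.0000 continue  boundary S*=109.5448
step 3: (k=3,j=0): S=117.8704, (K−S)⁺=21.2396, hold=20.9437 ⇒ V=21.2396 exercise | (k=3,j=1): S=136.4681, (K−S)⁺=2.6419, hold=8.4836 ⇒ V=8.4836 continue | (k=3,j=2): S=158.0002, (K−S)⁺=0.0000, hold=2.1665 ⇒ V=2.1665 continue | (k=3,j=3): S=182.9295, (K−S)⁺=0.0000, hold=0.2605 ⇒ V=0.2605 continue  boundary S*=117.8704
step 2: (k=2,j=0): S=126.8289, (K−S)⁺=12.2811, hold=14.3217 ⇒ V=14.3217 continue | (k=2,j=1): S=146.8400, (K−S)⁺=0.0000, hold=5.0731 ⇒ V=5.0731 continue | (k=2,j=2): S=170.0085, (K−S)⁺=0.0000, hold=1.1404 ⇒ V=1.1404 continue  boundary S*=-
step 1: (k=1,j=0): S=136.4681, (K−S)⁺=2.6419, hold=9.3141 ⇒ V=9.3141 continue | (k=1,j=1): S=158.0002, (K−S)⁺=0.0000, hold=2.9515 ⇒ V=2.9515 continue  boundary S*=-
step 0: (k=0,j=0): S=146.8400, (K−S)⁺=0.0000, hold=5.8732 ⇒ V=5.8732 continue  boundary S*=-

price = 5.8732
boundary = - - - 117.8704 109.5448 117.8704 109.5448 117.8704
tree:
5.8732
9.3141 2.9515
14.3217 5.0731 1.1404
21.2396 8.4836 2.1665 0.2605
29.5652 13.7123 4.0376 0.5630 0.0000
37.3028 21.2396 7.3331 1.2167 0.0000 0.0000
44.4938 29.5652 12.8380 2.6294 0.0000 0.0000 0.0000
51.1769 37.3028 21.2396 5.6826 0.0000 0.0000 0.0000 0.0000
57.3880 44.4938 29.5652 12.2811 0.0000 0.0000 0.0000 0.0000 0.0000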